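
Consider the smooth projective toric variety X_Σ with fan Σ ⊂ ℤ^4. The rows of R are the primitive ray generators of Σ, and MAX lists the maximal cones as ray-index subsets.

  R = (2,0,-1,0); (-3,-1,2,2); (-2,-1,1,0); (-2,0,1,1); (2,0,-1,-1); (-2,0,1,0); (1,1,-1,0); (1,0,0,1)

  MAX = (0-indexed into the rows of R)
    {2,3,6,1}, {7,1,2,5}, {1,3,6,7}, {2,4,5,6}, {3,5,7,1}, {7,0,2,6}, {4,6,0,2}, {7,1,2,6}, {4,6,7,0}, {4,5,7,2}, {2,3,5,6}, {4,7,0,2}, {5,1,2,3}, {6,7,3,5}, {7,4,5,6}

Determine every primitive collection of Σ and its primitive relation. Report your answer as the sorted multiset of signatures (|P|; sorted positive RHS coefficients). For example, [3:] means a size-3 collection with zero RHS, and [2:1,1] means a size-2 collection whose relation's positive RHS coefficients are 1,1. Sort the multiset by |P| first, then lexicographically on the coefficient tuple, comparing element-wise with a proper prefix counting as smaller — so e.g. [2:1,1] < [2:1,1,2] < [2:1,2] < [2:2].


Σ has 9 primitive collections:

  P = {0,5}:  v_{0} + v_{5} = 0 — sig = [2:]
  P = {3,4}:  v_{3} + v_{4} = 0 — sig = [2:]
  P = {1,4}:  v_{1} + v_{4} = v_{2} + v_{7} — sig = [2:1,1]
  P = {0,3}:  v_{0} + v_{3} = v_{2} + v_{6} + v_{7} — sig = [2:1,1,1]
  P = {0,1}:  v_{0} + v_{1} = 2·v_{2} + v_{6} + 2·v_{7} — sig = [2:1,2,2]
  P = {2,3,7}:  v_{2} + v_{3} + v_{7} = v_{1} — sig = [3:1]
  P = {1,5,6}:  v_{1} + v_{5} + v_{6} = 2·v_{3} — sig = [3:2]
  P = {2,4,6,7}:  v_{2} + v_{4} + v_{6} + v_{7} = v_{0} — sig = [4:1]
  P = {2,5,6,7}:  v_{2} + v_{5} + v_{6} + v_{7} = v_{3} — sig = [4:1]

Signatures (|P|; sorted positive RHS coefficients), sorted:
    [2:]
    [2:]
    [2:1,1]
    [2:1,1,1]
    [2:1,2,2]
    [3:1]
    [3:2]
    [4:1]
    [4:1]


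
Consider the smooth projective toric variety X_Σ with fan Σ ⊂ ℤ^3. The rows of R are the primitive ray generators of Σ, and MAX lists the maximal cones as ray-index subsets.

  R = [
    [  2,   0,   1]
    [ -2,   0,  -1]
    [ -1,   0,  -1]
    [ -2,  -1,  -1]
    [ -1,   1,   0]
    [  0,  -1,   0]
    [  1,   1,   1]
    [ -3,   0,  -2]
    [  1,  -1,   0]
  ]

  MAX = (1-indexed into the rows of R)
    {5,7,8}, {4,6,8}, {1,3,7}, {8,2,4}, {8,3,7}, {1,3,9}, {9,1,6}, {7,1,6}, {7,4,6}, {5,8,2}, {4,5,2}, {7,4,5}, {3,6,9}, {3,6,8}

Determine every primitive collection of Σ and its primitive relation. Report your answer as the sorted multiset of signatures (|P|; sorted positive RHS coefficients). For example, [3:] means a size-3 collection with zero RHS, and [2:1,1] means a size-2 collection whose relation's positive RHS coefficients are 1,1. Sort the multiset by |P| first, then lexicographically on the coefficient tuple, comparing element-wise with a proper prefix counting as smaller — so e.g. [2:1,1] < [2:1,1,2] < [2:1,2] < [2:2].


Δ(Σ) — 9 vertices, 20 min non-faces:

  P={1,2}:  v_{1} + v_{2} = 0  →  sig = [2:]
  P={5,9}:  v_{5} + v_{9} = 0  →  sig = [2:]
  P={1,4}:  v_{1} + v_{4} = v_{6}  →  sig = [2:1]
  P={1,5}:  v_{1} + v_{5} = v_{7}  →  sig = [2:1]
  P={1,8}:  v_{1} + v_{8} = v_{3}  →  sig = [2:1]
  P={2,3}:  v_{2} + v_{3} = v_{8}  →  sig = [2:1]
  P={2,6}:  v_{2} + v_{6} = v_{4}  →  sig = [2:1]
  P={2,7}:  v_{2} + v_{7} = v_{5}  →  sig = [2:1]
  P={7,9}:  v_{7} + v_{9} = v_{1}  →  sig = [2:1]
  P={2,9}:  v_{2} + v_{9} = v_{3} + v_{6}  →  sig = [2:1,1]
  P={3,4}:  v_{3} + v_{4} = v_{6} + v_{8}  →  sig = [2:1,1]
  P={3,5}:  v_{3} + v_{5} = v_{7} + v_{8}  →  sig = [2:1,1]
  P={5,6}:  v_{5} + v_{6} = v_{4} + v_{7}  →  sig = [2:1,1]
  P={4,9}:  v_{4} + v_{9} = v_{3} + 2·v_{6}  →  sig = [2:1,2]
  P={8,9}:  v_{8} + v_{9} = 2·v_{3} + v_{6}  →  sig = [2:1,2]
  P={3,6,7}:  v_{3} + v_{6} + v_{7} = 0  →  sig = [3:]
  P={1,3,6}:  v_{1} + v_{3} + v_{6} = v_{9}  →  sig = [3:1]
  P={6,7,8}:  v_{6} + v_{7} + v_{8} = v_{2}  →  sig = [3:1]
  P={4,7,8}:  v_{4} + v_{7} + v_{8} = 2·v_{2}  →  sig = [3:2]
  P={4,5,8}:  v_{4} + v_{5} + v_{8} = 3·v_{2}  →  sig = [3:3]

Hence PRS(X_Σ) =
    [2:]
    [2:]
    [2:1]
    [2:1]
    [2:1]
    [2:1]
    [2:1]
    [2:1]
    [2:1]
    [2:1,1]
    [2:1,1]
    [2:1,1]
    [2:1,1]
    [2:1,2]
    [2:1,2]
    [3:]
    [3:1]
    [3:1]
    [3:2]
    [3:3]


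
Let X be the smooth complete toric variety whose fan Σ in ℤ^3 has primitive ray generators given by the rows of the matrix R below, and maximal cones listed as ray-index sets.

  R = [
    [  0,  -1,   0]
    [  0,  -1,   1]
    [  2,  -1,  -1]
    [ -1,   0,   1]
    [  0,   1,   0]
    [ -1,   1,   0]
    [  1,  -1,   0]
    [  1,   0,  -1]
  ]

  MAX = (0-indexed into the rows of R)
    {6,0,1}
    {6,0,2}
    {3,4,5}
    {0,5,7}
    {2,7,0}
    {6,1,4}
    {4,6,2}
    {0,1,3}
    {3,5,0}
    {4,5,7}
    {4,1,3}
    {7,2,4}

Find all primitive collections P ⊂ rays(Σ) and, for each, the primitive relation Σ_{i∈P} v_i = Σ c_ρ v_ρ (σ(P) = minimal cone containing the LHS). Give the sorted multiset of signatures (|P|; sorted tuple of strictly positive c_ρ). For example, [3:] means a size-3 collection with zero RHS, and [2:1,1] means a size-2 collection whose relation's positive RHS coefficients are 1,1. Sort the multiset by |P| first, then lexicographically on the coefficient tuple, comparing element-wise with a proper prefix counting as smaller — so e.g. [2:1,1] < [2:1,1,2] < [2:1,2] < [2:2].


Δ(Σ) — 8 vertices, 10 min non-faces:

  • {0,4}:  v_{0} + v_{4} = 0  so sig = [2:]
  • {3,7}:  v_{3} + v_{7} = 0  so sig = [2:]
  • {5,6}:  v_{5} + v_{6} = 0  so sig = [2:]
  • {1,5}:  v_{1} + v_{5} = v_{3}  so sig = [2:1]
  • {1,7}:  v_{1} + v_{7} = v_{6}  so sig = [2:1]
  • {2,3}:  v_{2} + v_{3} = v_{6}  so sig = [2:1]
  • {2,5}:  v_{2} + v_{5} = v_{7}  so sig = [2:1]
  • {3,6}:  v_{3} + v_{6} = v_{1}  so sig = [2:1]
  • {6,7}:  v_{6} + v_{7} = v_{2}  so sig = [2:1]
  • {1,2}:  v_{1} + v_{2} = 2·v_{6}  so sig = [2:2]

Sorted signature multiset PRS(X):
{ [2:] ×3,  [2:1] ×6,  [2:2] }


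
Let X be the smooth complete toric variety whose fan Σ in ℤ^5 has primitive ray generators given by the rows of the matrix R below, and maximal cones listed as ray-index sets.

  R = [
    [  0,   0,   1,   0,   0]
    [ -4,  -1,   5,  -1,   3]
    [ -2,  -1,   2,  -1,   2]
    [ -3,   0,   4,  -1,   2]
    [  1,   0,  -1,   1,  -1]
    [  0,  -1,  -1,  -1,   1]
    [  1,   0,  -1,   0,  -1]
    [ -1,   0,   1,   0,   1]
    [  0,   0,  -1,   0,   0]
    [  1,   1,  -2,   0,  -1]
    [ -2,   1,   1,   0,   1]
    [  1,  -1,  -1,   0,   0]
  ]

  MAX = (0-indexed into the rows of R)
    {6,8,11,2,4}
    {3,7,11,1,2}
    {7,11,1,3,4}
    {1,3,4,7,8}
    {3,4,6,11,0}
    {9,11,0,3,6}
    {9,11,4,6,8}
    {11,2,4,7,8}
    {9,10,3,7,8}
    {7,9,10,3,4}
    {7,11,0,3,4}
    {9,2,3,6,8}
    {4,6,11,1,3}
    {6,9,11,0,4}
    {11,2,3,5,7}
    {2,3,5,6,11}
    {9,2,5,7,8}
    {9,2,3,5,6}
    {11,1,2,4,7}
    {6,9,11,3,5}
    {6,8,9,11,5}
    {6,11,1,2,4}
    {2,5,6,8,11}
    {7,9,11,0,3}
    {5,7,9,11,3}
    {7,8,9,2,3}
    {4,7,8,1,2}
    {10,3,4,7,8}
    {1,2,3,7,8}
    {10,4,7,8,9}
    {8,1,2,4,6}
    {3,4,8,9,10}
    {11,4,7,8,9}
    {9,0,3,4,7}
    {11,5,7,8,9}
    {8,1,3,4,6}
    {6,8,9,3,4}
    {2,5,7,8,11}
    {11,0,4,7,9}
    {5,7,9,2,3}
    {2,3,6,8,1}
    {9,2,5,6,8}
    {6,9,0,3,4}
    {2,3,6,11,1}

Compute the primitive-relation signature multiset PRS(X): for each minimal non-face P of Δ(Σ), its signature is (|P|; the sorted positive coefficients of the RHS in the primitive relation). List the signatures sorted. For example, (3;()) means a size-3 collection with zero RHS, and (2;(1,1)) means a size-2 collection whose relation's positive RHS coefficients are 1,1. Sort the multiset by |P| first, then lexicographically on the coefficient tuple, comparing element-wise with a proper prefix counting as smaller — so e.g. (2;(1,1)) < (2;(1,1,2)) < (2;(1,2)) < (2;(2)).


Δ(Σ) — 12 vertices, 22 min non-faces:

  P = {0,8}:  v_{0} + v_{8} = 0  ⟹  sig = (2;())
  P = {6,7}:  v_{6} + v_{7} = 0  ⟹  sig = (2;())
  P = {0,2}:  v_{0} + v_{2} = v_{3} + v_{11}  ⟹  sig = (2;(1,1))
  P = {1,9}:  v_{1} + v_{9} = v_{3} + v_{8}  ⟹  sig = (2;(1,1))
  P = {4,5}:  v_{4} + v_{5} = v_{8} + v_{11}  ⟹  sig = (2;(1,1))
  P = {10,11}:  v_{10} + v_{11} = v_{7} + v_{8}  ⟹  sig = (2;(1,1))
  P = {0,10}:  v_{0} + v_{10} = v_{3} + v_{4} + v_{7} + v_{9}  ⟹  sig = (2;(1,1,1,1))
  P = {5,10}:  v_{5} + v_{10} = v_{2} + v_{7} + v_{8} + v_{9}  ⟹  sig = (2;(1,1,1,1))
  P = {6,10}:  v_{6} + v_{10} = v_{3} + v_{4} + v_{8} + v_{9}  ⟹  sig = (2;(1,1,1,1))
  P = {0,1}:  v_{0} + v_{1} = 2·v_{3} + v_{4} + v_{11}  ⟹  sig = (2;(1,1,2))
  P = {0,5}:  v_{0} + v_{5} = v_{3} + v_{9} + 2·v_{11}  ⟹  sig = (2;(1,1,2))
  P = {2,10}:  v_{2} + v_{10} = v_{3} + v_{7} + 2·v_{8}  ⟹  sig = (2;(1,1,2))
  P = {1,10}:  v_{1} + v_{10} = 2·v_{3} + v_{4} + v_{7} + 2·v_{8}  ⟹  sig = (2;(1,1,2,2))
  P = {1,5}:  v_{1} + v_{5} = 2·v_{2}  ⟹  sig = (2;(2))
  P = {2,3,4}:  v_{2} + v_{3} + v_{4} = v_{1}  ⟹  sig = (3;(1))
  P = {2,4,9}:  v_{2} + v_{4} + v_{9} = v_{8}  ⟹  sig = (3;(1))
  P = {2,9,11}:  v_{2} + v_{9} + v_{11} = v_{5}  ⟹  sig = (3;(1))
  P = {3,8,11}:  v_{3} + v_{8} + v_{11} = v_{2}  ⟹  sig = (3;(1))
  P = {1,8,11}:  v_{1} + v_{8} + v_{11} = 2·v_{2} + v_{4}  ⟹  sig = (3;(1,2))
  P = {3,5,8}:  v_{3} + v_{5} + v_{8} = 2·v_{2} + v_{9}  ⟹  sig = (3;(1,2))
  P = {3,4,9,11}:  v_{3} + v_{4} + v_{9} + v_{11} = 0  ⟹  sig = (4;())
  P = {3,4,7,8,9}:  v_{3} + v_{4} + v_{7} + v_{8} + v_{9} = v_{10}  ⟹  sig = (5;(1))

so the primitive-relation signature multiset is
    (2;())
    (2;())
    (2;(1,1))
    (2;(1,1))
    (2;(1,1))
    (2;(1,1))
    (2;(1,1,1,1))
    (2;(1,1,1,1))
    (2;(1,1,1,1))
    (2;(1,1,2))
    (2;(1,1,2))
    (2;(1,1,2))
    (2;(1,1,2,2))
    (2;(2))
    (3;(1))
    (3;(1))
    (3;(1))
    (3;(1))
    (3;(1,2))
    (3;(1,2))
    (4;())
    (5;(1))


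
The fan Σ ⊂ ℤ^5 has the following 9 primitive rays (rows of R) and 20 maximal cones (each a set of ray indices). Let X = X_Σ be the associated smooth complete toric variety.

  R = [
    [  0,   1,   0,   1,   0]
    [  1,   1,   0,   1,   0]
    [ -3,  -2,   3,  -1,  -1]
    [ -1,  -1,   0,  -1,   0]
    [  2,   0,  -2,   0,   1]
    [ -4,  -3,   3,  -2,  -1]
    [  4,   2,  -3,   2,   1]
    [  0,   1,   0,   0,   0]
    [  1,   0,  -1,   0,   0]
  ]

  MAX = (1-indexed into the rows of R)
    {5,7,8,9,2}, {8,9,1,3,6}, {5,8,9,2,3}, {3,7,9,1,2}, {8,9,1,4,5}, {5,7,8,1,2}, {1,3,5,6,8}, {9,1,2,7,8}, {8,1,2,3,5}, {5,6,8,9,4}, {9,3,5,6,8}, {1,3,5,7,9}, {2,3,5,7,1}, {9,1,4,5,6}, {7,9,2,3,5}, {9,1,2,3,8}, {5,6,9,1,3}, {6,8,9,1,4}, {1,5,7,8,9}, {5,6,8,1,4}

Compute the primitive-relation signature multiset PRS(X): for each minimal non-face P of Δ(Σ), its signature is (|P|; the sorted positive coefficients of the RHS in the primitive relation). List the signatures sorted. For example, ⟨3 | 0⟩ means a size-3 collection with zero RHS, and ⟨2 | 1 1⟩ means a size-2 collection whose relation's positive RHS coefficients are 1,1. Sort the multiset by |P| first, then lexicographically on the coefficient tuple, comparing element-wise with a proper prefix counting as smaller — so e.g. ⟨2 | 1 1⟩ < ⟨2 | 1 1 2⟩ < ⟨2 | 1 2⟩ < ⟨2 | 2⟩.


Minimal non-faces — 9 found among 9 rays, 20 max cones:

  P={2,4}:  v_{2} + v_{4} = 0  ⇒ sig = ⟨2 | 0⟩
  P={2,6}:  v_{2} + v_{6} = v_{3}  ⇒ sig = ⟨2 | 1⟩
  P={3,4}:  v_{3} + v_{4} = v_{6}  ⇒ sig = ⟨2 | 1⟩
  P={4,7}:  v_{4} + v_{7} = v_{1} + v_{5} + v_{9}  ⇒ sig = ⟨2 | 1 1 1⟩
  P={6,7}:  v_{6} + v_{7} = v_{1} + v_{3} + v_{5} + v_{9}  ⇒ sig = ⟨2 | 1 1 1 1⟩
  P={3,7,8}:  v_{3} + v_{7} + v_{8} = v_{2}  ⇒ sig = ⟨3 | 1⟩
  P={1,2,5,9}:  v_{1} + v_{2} + v_{5} + v_{9} = v_{7}  ⇒ sig = ⟨4 | 1⟩
  P={1,3,5,8,9}:  v_{1} + v_{3} + v_{5} + v_{8} + v_{9} = 0  ⇒ sig = ⟨5 | 0⟩
  P={1,5,6,8,9}:  v_{1} + v_{5} + v_{6} + v_{8} + v_{9} = v_{4}  ⇒ sig = ⟨5 | 1⟩

so the primitive-relation signature multiset is
    |P|=2: 5 collections, coeffs (), (1), (1), (1,1,1), (1,1,1,1)
    |P|=3: 1 collection, coeffs (1)
    |P|=4: 1 collection, coeffs (1)
    |P|=5: 2 collections, coeffs (), (1)


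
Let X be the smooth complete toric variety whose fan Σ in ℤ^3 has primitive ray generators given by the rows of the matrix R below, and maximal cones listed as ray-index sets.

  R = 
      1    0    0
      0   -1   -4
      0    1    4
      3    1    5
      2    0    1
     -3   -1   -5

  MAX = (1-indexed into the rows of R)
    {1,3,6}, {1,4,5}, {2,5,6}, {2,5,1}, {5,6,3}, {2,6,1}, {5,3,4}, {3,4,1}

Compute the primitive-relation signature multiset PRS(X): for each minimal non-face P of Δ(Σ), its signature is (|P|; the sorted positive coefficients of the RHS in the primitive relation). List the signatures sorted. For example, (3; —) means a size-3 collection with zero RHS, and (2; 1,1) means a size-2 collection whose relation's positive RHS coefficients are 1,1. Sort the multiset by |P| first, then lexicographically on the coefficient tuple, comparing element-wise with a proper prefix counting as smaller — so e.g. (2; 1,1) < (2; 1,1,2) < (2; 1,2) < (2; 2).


5 collections generate NE(X_Σ); each relation:

  • {2,3}:  v_{2} + v_{3} = 0 — sig = (2; —)
  • {4,6}:  v_{4} + v_{6} = 0 — sig = (2; —)
  • {2,4}:  v_{2} + v_{4} = v_{1} + v_{5} — sig = (2; 1,1)
  • {1,3,5}:  v_{1} + v_{3} + v_{5} = v_{4} — sig = (3; 1)
  • {1,5,6}:  v_{1} + v_{5} + v_{6} = v_{2} — sig = (3; 1)

Hence PRS(X_Σ) =
    |P|=2: 3 collections, coeffs (), (), (1,1)
    |P|=3: 2 collections, coeffs (1), (1)


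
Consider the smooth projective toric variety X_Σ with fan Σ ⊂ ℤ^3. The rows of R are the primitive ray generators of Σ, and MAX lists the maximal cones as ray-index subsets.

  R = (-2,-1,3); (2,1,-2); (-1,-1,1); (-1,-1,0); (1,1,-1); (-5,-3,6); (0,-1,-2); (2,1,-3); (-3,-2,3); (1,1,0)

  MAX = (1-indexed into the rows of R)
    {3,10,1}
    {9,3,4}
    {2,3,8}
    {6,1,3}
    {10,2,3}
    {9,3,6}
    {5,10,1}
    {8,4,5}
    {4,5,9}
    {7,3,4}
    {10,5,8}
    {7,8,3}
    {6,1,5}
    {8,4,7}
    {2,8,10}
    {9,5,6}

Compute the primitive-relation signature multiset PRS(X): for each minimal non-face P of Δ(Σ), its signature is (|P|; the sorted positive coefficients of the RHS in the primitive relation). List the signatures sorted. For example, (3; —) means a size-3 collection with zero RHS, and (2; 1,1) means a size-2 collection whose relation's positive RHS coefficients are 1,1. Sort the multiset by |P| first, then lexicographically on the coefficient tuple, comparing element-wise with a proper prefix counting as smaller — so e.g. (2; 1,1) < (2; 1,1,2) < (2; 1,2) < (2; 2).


23 minimal non-faces of Δ(Σ) (on 10 rays):

  P = {1,8}:  v_{1} + v_{8} = 0  ⇒ sig = (2; —)
  P = {3,5}:  v_{3} + v_{5} = 0  ⇒ sig = (2; —)
  P = {4,10}:  v_{4} + v_{10} = 0  ⇒ sig = (2; —)
  P = {1,4}:  v_{1} + v_{4} = v_{9}  ⇒ sig = (2; 1)
  P = {1,9}:  v_{1} + v_{9} = v_{6}  ⇒ sig = (2; 1)
  P = {2,9}:  v_{2} + v_{9} = v_{3}  ⇒ sig = (2; 1)
  P = {6,8}:  v_{6} + v_{8} = v_{9}  ⇒ sig = (2; 1)
  P = {8,9}:  v_{8} + v_{9} = v_{4}  ⇒ sig = (2; 1)
  P = {9,10}:  v_{9} + v_{10} = v_{1}  ⇒ sig = (2; 1)
  P = {1,2}:  v_{1} + v_{2} = v_{3} + v_{10}  ⇒ sig = (2; 1,1)
  P = {1,7}:  v_{1} + v_{7} = v_{3} + v_{4}  ⇒ sig = (2; 1,1)
  P = {2,4}:  v_{2} + v_{4} = v_{3} + v_{8}  ⇒ sig = (2; 1,1)
  P = {2,5}:  v_{2} + v_{5} = v_{8} + v_{10}  ⇒ sig = (2; 1,1)
  P = {2,6}:  v_{2} + v_{6} = v_{1} + v_{3}  ⇒ sig = (2; 1,1)
  P = {5,7}:  v_{5} + v_{7} = v_{4} + v_{8}  ⇒ sig = (2; 1,1)
  P = {7,10}:  v_{7} + v_{10} = v_{3} + v_{8}  ⇒ sig = (2; 1,1)
  P = {6,7}:  v_{6} + v_{7} = v_{3} + v_{4} + v_{9}  ⇒ sig = (2; 1,1,1)
  P = {7,9}:  v_{7} + v_{9} = v_{3} + 2·v_{4}  ⇒ sig = (2; 1,2)
  P = {4,6}:  v_{4} + v_{6} = 2·v_{9}  ⇒ sig = (2; 2)
  P = {6,10}:  v_{6} + v_{10} = 2·v_{1}  ⇒ sig = (2; 2)
  P = {2,7}:  v_{2} + v_{7} = 2·v_{3} + 2·v_{8}  ⇒ sig = (2; 2,2)
  P = {3,4,8}:  v_{3} + v_{4} + v_{8} = v_{7}  ⇒ sig = (3; 1)
  P = {3,8,10}:  v_{3} + v_{8} + v_{10} = v_{2}  ⇒ sig = (3; 1)

Signatures (|P|; sorted positive RHS coefficients), sorted:
[(2; —), (2; —), (2; —), (2; 1), (2; 1), (2; 1), (2; 1), (2; 1), (2; 1), (2; 1,1), (2; 1,1), (2; 1,1), (2; 1,1), (2; 1,1), (2; 1,1), (2; 1,1), (2; 1,1,1), (2; 1,2), (2; 2), (2; 2), (2; 2,2), (3; 1), (3; 1)]


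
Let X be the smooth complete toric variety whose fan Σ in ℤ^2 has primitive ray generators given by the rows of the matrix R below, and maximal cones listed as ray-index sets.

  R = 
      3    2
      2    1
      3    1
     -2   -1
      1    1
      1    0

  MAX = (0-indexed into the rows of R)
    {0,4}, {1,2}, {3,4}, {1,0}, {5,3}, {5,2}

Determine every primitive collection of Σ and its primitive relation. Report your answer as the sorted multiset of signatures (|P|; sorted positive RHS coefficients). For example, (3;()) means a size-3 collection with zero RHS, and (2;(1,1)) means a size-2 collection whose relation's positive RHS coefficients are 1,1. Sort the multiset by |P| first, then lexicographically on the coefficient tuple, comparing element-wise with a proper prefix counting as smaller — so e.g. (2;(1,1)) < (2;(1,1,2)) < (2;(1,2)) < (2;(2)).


Primitive collections (9):

  P={1,3}:  v_{1} + v_{3} = 0 — sig = (2;())
  P={0,3}:  v_{0} + v_{3} = v_{4} — sig = (2;(1))
  P={1,4}:  v_{1} + v_{4} = v_{0} — sig = (2;(1))
  P={1,5}:  v_{1} + v_{5} = v_{2} — sig = (2;(1))
  P={2,3}:  v_{2} + v_{3} = v_{5} — sig = (2;(1))
  P={4,5}:  v_{4} + v_{5} = v_{1} — sig = (2;(1))
  P={0,5}:  v_{0} + v_{5} = 2·v_{1} — sig = (2;(2))
  P={2,4}:  v_{2} + v_{4} = 2·v_{1} — sig = (2;(2))
  P={0,2}:  v_{0} + v_{2} = 3·v_{1} — sig = (2;(3))

Sorted signature multiset PRS(X):
{ (2;()),  (2;(1)) ×5,  (2;(2)) ×2,  (2;(3)) }


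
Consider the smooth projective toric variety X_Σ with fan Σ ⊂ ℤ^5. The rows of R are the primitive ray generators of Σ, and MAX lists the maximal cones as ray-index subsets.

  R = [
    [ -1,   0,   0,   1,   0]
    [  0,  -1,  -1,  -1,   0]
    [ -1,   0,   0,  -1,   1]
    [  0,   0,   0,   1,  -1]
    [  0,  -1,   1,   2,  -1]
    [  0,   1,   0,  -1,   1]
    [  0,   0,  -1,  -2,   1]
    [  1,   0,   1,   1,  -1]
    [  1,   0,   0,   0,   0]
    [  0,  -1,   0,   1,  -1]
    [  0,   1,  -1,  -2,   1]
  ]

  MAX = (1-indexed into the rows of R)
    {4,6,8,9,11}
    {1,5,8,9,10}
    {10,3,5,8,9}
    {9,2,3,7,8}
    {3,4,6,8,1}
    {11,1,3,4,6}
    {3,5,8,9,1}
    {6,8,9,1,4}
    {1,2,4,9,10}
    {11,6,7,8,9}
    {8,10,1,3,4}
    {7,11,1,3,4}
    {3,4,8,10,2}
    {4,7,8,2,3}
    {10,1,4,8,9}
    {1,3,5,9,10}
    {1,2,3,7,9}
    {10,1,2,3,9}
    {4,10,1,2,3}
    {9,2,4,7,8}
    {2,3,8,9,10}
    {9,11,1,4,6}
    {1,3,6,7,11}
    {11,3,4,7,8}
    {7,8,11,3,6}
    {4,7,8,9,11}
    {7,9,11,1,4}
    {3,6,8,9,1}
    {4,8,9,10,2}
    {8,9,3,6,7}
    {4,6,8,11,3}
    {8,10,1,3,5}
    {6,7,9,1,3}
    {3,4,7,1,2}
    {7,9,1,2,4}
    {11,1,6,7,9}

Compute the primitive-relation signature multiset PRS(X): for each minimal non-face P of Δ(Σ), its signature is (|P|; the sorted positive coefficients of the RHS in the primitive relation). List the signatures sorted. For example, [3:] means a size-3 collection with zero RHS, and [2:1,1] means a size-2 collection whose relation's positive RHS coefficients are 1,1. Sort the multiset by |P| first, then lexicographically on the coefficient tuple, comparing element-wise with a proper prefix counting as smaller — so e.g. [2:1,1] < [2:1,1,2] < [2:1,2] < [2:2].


Σ has 17 primitive collections:

  P={5,11}:  v_{5} + v_{11} = 0 ; sig = [2:]
  P={6,10}:  v_{6} + v_{10} = 0 ; sig = [2:]
  P={2,6}:  v_{2} + v_{6} = v_{7} ; sig = [2:1]
  P={7,10}:  v_{7} + v_{10} = v_{2} ; sig = [2:1]
  P={10,11}:  v_{10} + v_{11} = v_{4} + v_{7} ; sig = [2:1,1]
  P={4,5}:  v_{4} + v_{5} = v_{1} + v_{8} + v_{10} ; sig = [2:1,1,1]
  P={5,7}:  v_{5} + v_{7} = v_{3} + v_{9} + v_{10} ; sig = [2:1,1,1]
  P={5,6}:  v_{5} + v_{6} = v_{1} + v_{3} + v_{8} + v_{9} ; sig = [2:1,1,1,1]
  P={2,5}:  v_{2} + v_{5} = v_{3} + v_{9} + 2·v_{10} ; sig = [2:1,1,2]
  P={2,11}:  v_{2} + v_{11} = v_{4} + 2·v_{7} ; sig = [2:1,2]
  P={1,7,8}:  v_{1} + v_{7} + v_{8} = 0 ; sig = [3:]
  P={3,4,9}:  v_{3} + v_{4} + v_{9} = 0 ; sig = [3:]
  P={1,2,8}:  v_{1} + v_{2} + v_{8} = v_{10} ; sig = [3:1]
  P={4,6,7}:  v_{4} + v_{6} + v_{7} = v_{11} ; sig = [3:1]
  P={1,8,11}:  v_{1} + v_{8} + v_{11} = v_{4} + v_{6} ; sig = [3:1,1]
  P={3,9,11}:  v_{3} + v_{9} + v_{11} = v_{6} + v_{7} ; sig = [3:1,1]
  P={1,3,8,9,10}:  v_{1} + v_{3} + v_{8} + v_{9} + v_{10} = v_{5} ; sig = [5:1]

so the primitive-relation signature multiset is
    [2:]
    [2:]
    [2:1]
    [2:1]
    [2:1,1]
    [2:1,1,1]
    [2:1,1,1]
    [2:1,1,1,1]
    [2:1,1,2]
    [2:1,2]
    [3:]
    [3:]
    [3:1]
    [3:1]
    [3:1,1]
    [3:1,1]
    [5:1]


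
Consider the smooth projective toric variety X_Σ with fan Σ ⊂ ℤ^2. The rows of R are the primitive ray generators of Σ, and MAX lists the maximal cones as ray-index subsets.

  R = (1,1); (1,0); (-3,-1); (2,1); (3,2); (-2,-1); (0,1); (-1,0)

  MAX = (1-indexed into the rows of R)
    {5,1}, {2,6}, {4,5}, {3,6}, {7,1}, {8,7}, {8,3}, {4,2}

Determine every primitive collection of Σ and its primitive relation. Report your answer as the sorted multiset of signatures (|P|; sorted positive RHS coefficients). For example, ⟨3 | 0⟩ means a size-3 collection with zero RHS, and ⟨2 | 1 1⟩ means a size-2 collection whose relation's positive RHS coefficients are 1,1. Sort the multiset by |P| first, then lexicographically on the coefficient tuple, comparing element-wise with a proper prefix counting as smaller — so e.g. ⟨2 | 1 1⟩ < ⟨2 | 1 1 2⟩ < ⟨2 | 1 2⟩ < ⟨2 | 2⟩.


Minimal non-faces — 20 found among 8 rays, 8 max cones:

  P = {2,8}:  v_{2} + v_{8} = 0  →  sig = ⟨2 | 0⟩
  P = {4,6}:  v_{4} + v_{6} = 0  →  sig = ⟨2 | 0⟩
  P = {1,2}:  v_{1} + v_{2} = v_{4}  →  sig = ⟨2 | 1⟩
  P = {1,4}:  v_{1} + v_{4} = v_{5}  →  sig = ⟨2 | 1⟩
  P = {1,6}:  v_{1} + v_{6} = v_{8}  →  sig = ⟨2 | 1⟩
  P = {1,8}:  v_{1} + v_{8} = v_{7}  →  sig = ⟨2 | 1⟩
  P = {2,3}:  v_{2} + v_{3} = v_{6}  →  sig = ⟨2 | 1⟩
  P = {2,7}:  v_{2} + v_{7} = v_{1}  →  sig = ⟨2 | 1⟩
  P = {3,4}:  v_{3} + v_{4} = v_{8}  →  sig = ⟨2 | 1⟩
  P = {3,5}:  v_{3} + v_{5} = v_{7}  →  sig = ⟨2 | 1⟩
  P = {4,8}:  v_{4} + v_{8} = v_{1}  →  sig = ⟨2 | 1⟩
  P = {5,6}:  v_{5} + v_{6} = v_{1}  →  sig = ⟨2 | 1⟩
  P = {6,8}:  v_{6} + v_{8} = v_{3}  →  sig = ⟨2 | 1⟩
  P = {1,3}:  v_{1} + v_{3} = 2·v_{8}  →  sig = ⟨2 | 2⟩
  P = {2,5}:  v_{2} + v_{5} = 2·v_{4}  →  sig = ⟨2 | 2⟩
  P = {4,7}:  v_{4} + v_{7} = 2·v_{1}  →  sig = ⟨2 | 2⟩
  P = {5,8}:  v_{5} + v_{8} = 2·v_{1}  →  sig = ⟨2 | 2⟩
  P = {6,7}:  v_{6} + v_{7} = 2·v_{8}  →  sig = ⟨2 | 2⟩
  P = {3,7}:  v_{3} + v_{7} = 3·v_{8}  →  sig = ⟨2 | 3⟩
  P = {5,7}:  v_{5} + v_{7} = 3·v_{1}  →  sig = ⟨2 | 3⟩

so the primitive-relation signature multiset is
{ ⟨2 | 0⟩ ×2,  ⟨2 | 1⟩ ×11,  ⟨2 | 2⟩ ×5,  ⟨2 | 3⟩ ×2 }


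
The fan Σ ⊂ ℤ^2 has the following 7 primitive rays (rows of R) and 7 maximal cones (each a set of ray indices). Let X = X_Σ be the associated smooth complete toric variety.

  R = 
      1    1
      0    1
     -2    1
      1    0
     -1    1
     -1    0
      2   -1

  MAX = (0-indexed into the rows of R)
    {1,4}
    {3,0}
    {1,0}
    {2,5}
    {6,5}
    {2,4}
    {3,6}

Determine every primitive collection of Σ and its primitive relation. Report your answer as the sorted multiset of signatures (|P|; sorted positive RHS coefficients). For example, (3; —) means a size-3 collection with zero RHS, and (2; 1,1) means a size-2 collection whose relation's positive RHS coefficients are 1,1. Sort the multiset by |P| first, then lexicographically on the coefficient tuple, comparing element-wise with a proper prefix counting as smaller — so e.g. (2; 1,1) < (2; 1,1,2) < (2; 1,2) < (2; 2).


Minimal non-faces — 14 found among 7 rays, 7 max cones:

  • {2,6}:  v_{2} + v_{6} = 0  ⇒ sig = (2; —)
  • {3,5}:  v_{3} + v_{5} = 0  ⇒ sig = (2; —)
  • {0,5}:  v_{0} + v_{5} = v_{1}  ⇒ sig = (2; 1)
  • {1,3}:  v_{1} + v_{3} = v_{0}  ⇒ sig = (2; 1)
  • {1,5}:  v_{1} + v_{5} = v_{4}  ⇒ sig = (2; 1)
  • {2,3}:  v_{2} + v_{3} = v_{4}  ⇒ sig = (2; 1)
  • {3,4}:  v_{3} + v_{4} = v_{1}  ⇒ sig = (2; 1)
  • {4,5}:  v_{4} + v_{5} = v_{2}  ⇒ sig = (2; 1)
  • {4,6}:  v_{4} + v_{6} = v_{3}  ⇒ sig = (2; 1)
  • {0,2}:  v_{0} + v_{2} = v_{1} + v_{4}  ⇒ sig = (2; 1,1)
  • {0,4}:  v_{0} + v_{4} = 2·v_{1}  ⇒ sig = (2; 2)
  • {1,2}:  v_{1} + v_{2} = 2·v_{4}  ⇒ sig = (2; 2)
  • {1,6}:  v_{1} + v_{6} = 2·v_{3}  ⇒ sig = (2; 2)
  • {0,6}:  v_{0} + v_{6} = 3·v_{3}  ⇒ sig = (2; 3)

Sorted signature multiset PRS(X):
{ (2; —) ×2,  (2; 1) ×7,  (2; 1,1),  (2; 2) ×3,  (2; 3) }


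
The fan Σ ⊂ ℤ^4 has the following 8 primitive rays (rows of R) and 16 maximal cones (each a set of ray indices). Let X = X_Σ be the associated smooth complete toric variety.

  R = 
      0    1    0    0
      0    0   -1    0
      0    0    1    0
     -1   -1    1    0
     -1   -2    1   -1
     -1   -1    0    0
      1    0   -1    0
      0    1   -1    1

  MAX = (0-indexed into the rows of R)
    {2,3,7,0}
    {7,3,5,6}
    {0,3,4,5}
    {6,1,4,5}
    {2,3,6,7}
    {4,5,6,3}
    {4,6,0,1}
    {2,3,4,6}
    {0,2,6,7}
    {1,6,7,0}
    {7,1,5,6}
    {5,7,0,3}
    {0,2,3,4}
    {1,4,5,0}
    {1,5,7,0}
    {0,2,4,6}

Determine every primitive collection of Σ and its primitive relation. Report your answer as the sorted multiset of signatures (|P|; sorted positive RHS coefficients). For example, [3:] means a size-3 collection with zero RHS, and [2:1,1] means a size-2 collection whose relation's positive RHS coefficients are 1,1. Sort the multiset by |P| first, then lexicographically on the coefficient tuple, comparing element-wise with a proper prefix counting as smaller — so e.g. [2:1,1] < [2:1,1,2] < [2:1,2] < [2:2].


Δ(Σ) — 8 vertices, 6 min non-faces:

  P = {1,2}:  v_{1} + v_{2} = 0  →  sig = [2:]
  P = {1,3}:  v_{1} + v_{3} = v_{5}  →  sig = [2:1]
  P = {2,5}:  v_{2} + v_{5} = v_{3}  →  sig = [2:1]
  P = {4,7}:  v_{4} + v_{7} = v_{5}  →  sig = [2:1]
  P = {0,3,6}:  v_{0} + v_{3} + v_{6} = 0  →  sig = [3:]
  P = {0,5,6}:  v_{0} + v_{5} + v_{6} = v_{1}  →  sig = [3:1]

so the primitive-relation signature multiset is
    |P|=2: 4 collections, coeffs (), (1), (1), (1)
    |P|=3: 2 collections, coeffs (), (1)


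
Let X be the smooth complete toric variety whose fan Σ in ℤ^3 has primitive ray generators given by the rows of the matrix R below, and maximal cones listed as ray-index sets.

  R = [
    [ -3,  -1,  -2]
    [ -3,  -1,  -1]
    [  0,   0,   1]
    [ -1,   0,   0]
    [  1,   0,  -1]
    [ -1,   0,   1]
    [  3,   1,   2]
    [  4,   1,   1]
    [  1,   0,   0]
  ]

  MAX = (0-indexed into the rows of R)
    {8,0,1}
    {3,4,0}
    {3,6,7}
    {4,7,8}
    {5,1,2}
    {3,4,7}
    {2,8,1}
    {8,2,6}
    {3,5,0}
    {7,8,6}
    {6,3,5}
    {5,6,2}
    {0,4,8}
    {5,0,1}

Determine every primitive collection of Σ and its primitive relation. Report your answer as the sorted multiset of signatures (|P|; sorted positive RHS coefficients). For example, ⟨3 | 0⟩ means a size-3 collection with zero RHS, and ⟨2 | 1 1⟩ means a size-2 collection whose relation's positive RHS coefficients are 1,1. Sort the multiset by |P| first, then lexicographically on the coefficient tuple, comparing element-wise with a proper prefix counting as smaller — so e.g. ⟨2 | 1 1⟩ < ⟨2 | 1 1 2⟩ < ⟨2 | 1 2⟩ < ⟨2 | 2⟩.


15 minimal non-faces of Δ(Σ) (on 9 rays):

  • {0,6}:  v_{0} + v_{6} = 0  ⟹  sig = ⟨2 | 0⟩
  • {3,8}:  v_{3} + v_{8} = 0  ⟹  sig = ⟨2 | 0⟩
  • {4,5}:  v_{4} + v_{5} = 0  ⟹  sig = ⟨2 | 0⟩
  • {0,2}:  v_{0} + v_{2} = v_{1}  ⟹  sig = ⟨2 | 1⟩
  • {0,7}:  v_{0} + v_{7} = v_{4}  ⟹  sig = ⟨2 | 1⟩
  • {1,6}:  v_{1} + v_{6} = v_{2}  ⟹  sig = ⟨2 | 1⟩
  • {1,7}:  v_{1} + v_{7} = v_{8}  ⟹  sig = ⟨2 | 1⟩
  • {2,3}:  v_{2} + v_{3} = v_{5}  ⟹  sig = ⟨2 | 1⟩
  • {2,4}:  v_{2} + v_{4} = v_{8}  ⟹  sig = ⟨2 | 1⟩
  • {4,6}:  v_{4} + v_{6} = v_{7}  ⟹  sig = ⟨2 | 1⟩
  • {5,7}:  v_{5} + v_{7} = v_{6}  ⟹  sig = ⟨2 | 1⟩
  • {5,8}:  v_{5} + v_{8} = v_{2}  ⟹  sig = ⟨2 | 1⟩
  • {1,3}:  v_{1} + v_{3} = v_{0} + v_{5}  ⟹  sig = ⟨2 | 1 1⟩
  • {1,4}:  v_{1} + v_{4} = v_{0} + v_{8}  ⟹  sig = ⟨2 | 1 1⟩
  • {2,7}:  v_{2} + v_{7} = v_{6} + v_{8}  ⟹  sig = ⟨2 | 1 1⟩

Hence PRS(X_Σ) =
    |P|=2: 15 collections, coeffs (), (), (), (1), (1), (1), (1), (1), (1), (1), (1), (1), (1,1), (1,1), (1,1)


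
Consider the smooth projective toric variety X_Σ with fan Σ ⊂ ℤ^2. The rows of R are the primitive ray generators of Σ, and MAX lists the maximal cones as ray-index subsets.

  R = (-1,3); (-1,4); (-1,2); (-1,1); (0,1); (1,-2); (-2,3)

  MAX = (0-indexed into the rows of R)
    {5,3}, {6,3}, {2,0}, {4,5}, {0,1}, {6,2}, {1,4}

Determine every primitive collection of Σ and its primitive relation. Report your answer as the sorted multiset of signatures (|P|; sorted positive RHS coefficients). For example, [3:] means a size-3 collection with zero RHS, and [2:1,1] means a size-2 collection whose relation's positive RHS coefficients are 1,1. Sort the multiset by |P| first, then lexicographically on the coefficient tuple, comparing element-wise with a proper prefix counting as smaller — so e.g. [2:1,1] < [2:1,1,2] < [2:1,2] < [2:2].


Minimal non-faces — 14 found among 7 rays, 7 max cones:

  P={2,5}:  v_{2} + v_{5} = 0  so sig = [2:]
  P={0,4}:  v_{0} + v_{4} = v_{1}  so sig = [2:1]
  P={0,5}:  v_{0} + v_{5} = v_{4}  so sig = [2:1]
  P={2,3}:  v_{2} + v_{3} = v_{6}  so sig = [2:1]
  P={2,4}:  v_{2} + v_{4} = v_{0}  so sig = [2:1]
  P={3,4}:  v_{3} + v_{4} = v_{2}  so sig = [2:1]
  P={5,6}:  v_{5} + v_{6} = v_{3}  so sig = [2:1]
  P={1,3}:  v_{1} + v_{3} = v_{0} + v_{2}  so sig = [2:1,1]
  P={1,6}:  v_{1} + v_{6} = v_{0} + 2·v_{2}  so sig = [2:1,2]
  P={0,3}:  v_{0} + v_{3} = 2·v_{2}  so sig = [2:2]
  P={1,2}:  v_{1} + v_{2} = 2·v_{0}  so sig = [2:2]
  P={1,5}:  v_{1} + v_{5} = 2·v_{4}  so sig = [2:2]
  P={4,6}:  v_{4} + v_{6} = 2·v_{2}  so sig = [2:2]
  P={0,6}:  v_{0} + v_{6} = 3·v_{2}  so sig = [2:3]

Signatures (|P|; sorted positive RHS coefficients), sorted:
    [2:]
    [2:1]
    [2:1]
    [2:1]
    [2:1]
    [2:1]
    [2:1]
    [2:1,1]
    [2:1,2]
    [2:2]
    [2:2]
    [2:2]
    [2:2]
    [2:3]


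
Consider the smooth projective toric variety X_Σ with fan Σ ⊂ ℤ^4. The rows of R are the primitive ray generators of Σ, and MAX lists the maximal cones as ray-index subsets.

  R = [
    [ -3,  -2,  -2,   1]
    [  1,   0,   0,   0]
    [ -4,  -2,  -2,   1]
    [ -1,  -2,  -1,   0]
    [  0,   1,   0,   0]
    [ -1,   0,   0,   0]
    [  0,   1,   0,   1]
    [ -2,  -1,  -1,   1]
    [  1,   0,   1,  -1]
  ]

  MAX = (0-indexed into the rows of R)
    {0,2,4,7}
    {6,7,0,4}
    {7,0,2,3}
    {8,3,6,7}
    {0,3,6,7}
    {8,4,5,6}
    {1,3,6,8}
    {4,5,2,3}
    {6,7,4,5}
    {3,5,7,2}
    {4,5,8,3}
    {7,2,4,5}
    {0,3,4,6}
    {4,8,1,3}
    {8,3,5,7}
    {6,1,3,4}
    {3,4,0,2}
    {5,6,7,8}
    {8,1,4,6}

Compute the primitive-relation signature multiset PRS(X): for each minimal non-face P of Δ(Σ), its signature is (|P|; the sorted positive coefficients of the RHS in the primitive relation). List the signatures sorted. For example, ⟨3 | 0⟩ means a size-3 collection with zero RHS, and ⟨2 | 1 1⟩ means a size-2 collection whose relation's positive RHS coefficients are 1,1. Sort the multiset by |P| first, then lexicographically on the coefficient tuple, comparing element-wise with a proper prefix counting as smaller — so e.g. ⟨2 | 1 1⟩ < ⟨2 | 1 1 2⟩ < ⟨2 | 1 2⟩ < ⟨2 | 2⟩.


Minimal non-faces — 12 found among 9 rays, 19 max cones:

  {1,5}:  v_{1} + v_{5} = 0 ; sig = ⟨2 | 0⟩
  {0,5}:  v_{0} + v_{5} = v_{2} ; sig = ⟨2 | 1⟩
  {1,2}:  v_{1} + v_{2} = v_{0} ; sig = ⟨2 | 1⟩
  {0,8}:  v_{0} + v_{8} = v_{3} + v_{5} ; sig = ⟨2 | 1 1⟩
  {1,7}:  v_{1} + v_{7} = v_{3} + v_{6} ; sig = ⟨2 | 1 1⟩
  {0,1}:  v_{0} + v_{1} = 2·v_{3} + v_{4} + v_{6} ; sig = ⟨2 | 1 1 2⟩
  {2,6}:  v_{2} + v_{6} = v_{4} + 2·v_{7} ; sig = ⟨2 | 1 2⟩
  {2,8}:  v_{2} + v_{8} = v_{3} + 2·v_{5} ; sig = ⟨2 | 1 2⟩
  {3,4,7}:  v_{3} + v_{4} + v_{7} = v_{0} ; sig = ⟨3 | 1⟩
  {3,5,6}:  v_{3} + v_{5} + v_{6} = v_{7} ; sig = ⟨3 | 1⟩
  {4,7,8}:  v_{4} + v_{7} + v_{8} = v_{5} ; sig = ⟨3 | 1⟩
  {3,4,6,8}:  v_{3} + v_{4} + v_{6} + v_{8} = 0 ; sig = ⟨4 | 0⟩

Sorted signature multiset PRS(X):
    |P|=2: 8 collections, coeffs (), (1), (1), (1,1), (1,1), (1,1,2), (1,2), (1,2)
    |P|=3: 3 collections, coeffs (1), (1), (1)
    |P|=4: 1 collection, coeffs ()


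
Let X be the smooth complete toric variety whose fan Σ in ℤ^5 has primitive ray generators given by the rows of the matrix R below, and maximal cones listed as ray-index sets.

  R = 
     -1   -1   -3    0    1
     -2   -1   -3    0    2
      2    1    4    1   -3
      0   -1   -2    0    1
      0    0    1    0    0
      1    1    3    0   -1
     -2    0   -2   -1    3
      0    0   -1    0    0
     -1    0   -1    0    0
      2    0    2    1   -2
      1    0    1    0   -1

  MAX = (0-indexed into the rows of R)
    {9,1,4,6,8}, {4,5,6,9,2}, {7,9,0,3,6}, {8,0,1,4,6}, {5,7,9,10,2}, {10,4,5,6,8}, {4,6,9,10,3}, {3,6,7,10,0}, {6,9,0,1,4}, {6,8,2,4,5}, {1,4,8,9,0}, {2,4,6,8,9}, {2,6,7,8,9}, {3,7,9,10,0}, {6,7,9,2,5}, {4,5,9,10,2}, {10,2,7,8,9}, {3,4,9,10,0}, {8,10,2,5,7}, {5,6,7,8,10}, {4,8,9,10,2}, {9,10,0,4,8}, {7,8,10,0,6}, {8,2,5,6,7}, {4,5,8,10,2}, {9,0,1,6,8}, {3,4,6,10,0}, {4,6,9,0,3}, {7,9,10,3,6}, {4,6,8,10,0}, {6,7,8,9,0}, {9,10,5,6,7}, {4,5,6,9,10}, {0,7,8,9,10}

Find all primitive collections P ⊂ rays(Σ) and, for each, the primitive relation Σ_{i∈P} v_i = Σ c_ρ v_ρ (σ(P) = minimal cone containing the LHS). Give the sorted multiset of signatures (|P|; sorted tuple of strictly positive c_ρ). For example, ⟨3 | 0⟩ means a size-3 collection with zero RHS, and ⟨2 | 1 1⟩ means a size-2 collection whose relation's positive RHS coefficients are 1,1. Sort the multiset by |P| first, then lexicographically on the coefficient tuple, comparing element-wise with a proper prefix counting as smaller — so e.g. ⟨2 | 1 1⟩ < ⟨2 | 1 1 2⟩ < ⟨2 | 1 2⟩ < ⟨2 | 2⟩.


16 collections generate NE(X_Σ); each relation:

  P={0,5}:  v_{0} + v_{5} = 0  ⇒ sig = ⟨2 | 0⟩
  P={4,7}:  v_{4} + v_{7} = 0  ⇒ sig = ⟨2 | 0⟩
  P={2,3}:  v_{2} + v_{3} = v_{9}  ⇒ sig = ⟨2 | 1⟩
  P={3,8}:  v_{3} + v_{8} = v_{0}  ⇒ sig = ⟨2 | 1⟩
  P={0,2}:  v_{0} + v_{2} = v_{8} + v_{9}  ⇒ sig = ⟨2 | 1 1⟩
  P={1,10}:  v_{1} + v_{10} = v_{0} + v_{4}  ⇒ sig = ⟨2 | 1 1⟩
  P={3,5}:  v_{3} + v_{5} = v_{6} + v_{9} + v_{10}  ⇒ sig = ⟨2 | 1 1 1⟩
  P={1,5}:  v_{1} + v_{5} = v_{4} + v_{6} + v_{8} + v_{9}  ⇒ sig = ⟨2 | 1 1 1 1⟩
  P={1,7}:  v_{1} + v_{7} = v_{0} + v_{6} + v_{8} + v_{9}  ⇒ sig = ⟨2 | 1 1 1 1⟩
  P={1,3}:  v_{1} + v_{3} = 2·v_{0} + v_{4} + v_{6} + v_{9}  ⇒ sig = ⟨2 | 1 1 1 2⟩
  P={1,2}:  v_{1} + v_{2} = v_{4} + v_{6} + 2·v_{8} + 2·v_{9}  ⇒ sig = ⟨2 | 1 1 2 2⟩
  P={2,6,10}:  v_{2} + v_{6} + v_{10} = v_{5}  ⇒ sig = ⟨3 | 1⟩
  P={5,8,9}:  v_{5} + v_{8} + v_{9} = v_{2}  ⇒ sig = ⟨3 | 1⟩
  P={6,8,9,10}:  v_{6} + v_{8} + v_{9} + v_{10} = 0  ⇒ sig = ⟨4 | 0⟩
  P={0,6,9,10}:  v_{0} + v_{6} + v_{9} + v_{10} = v_{3}  ⇒ sig = ⟨4 | 1⟩
  P={0,4,6,8,9}:  v_{0} + v_{4} + v_{6} + v_{8} + v_{9} = v_{1}  ⇒ sig = ⟨5 | 1⟩

Sorted signature multiset PRS(X):
    ⟨2 | 0⟩
    ⟨2 | 0⟩
    ⟨2 | 1⟩
    ⟨2 | 1⟩
    ⟨2 | 1 1⟩
    ⟨2 | 1 1⟩
    ⟨2 | 1 1 1⟩
    ⟨2 | 1 1 1 1⟩
    ⟨2 | 1 1 1 1⟩
    ⟨2 | 1 1 1 2⟩
    ⟨2 | 1 1 2 2⟩
    ⟨3 | 1⟩
    ⟨3 | 1⟩
    ⟨4 | 0⟩
    ⟨4 | 1⟩
    ⟨5 | 1⟩


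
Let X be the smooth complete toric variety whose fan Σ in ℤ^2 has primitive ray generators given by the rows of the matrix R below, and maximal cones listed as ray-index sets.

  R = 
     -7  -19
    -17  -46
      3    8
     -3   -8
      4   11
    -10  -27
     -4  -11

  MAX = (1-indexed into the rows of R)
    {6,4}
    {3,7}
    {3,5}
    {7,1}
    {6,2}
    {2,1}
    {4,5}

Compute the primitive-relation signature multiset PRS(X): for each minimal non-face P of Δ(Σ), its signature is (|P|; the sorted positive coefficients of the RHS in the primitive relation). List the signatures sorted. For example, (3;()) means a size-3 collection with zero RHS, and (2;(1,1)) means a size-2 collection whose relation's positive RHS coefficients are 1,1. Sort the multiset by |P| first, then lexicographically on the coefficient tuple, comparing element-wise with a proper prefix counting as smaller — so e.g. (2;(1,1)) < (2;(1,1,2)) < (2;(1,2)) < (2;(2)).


Δ(Σ) — 7 vertices, 14 min non-faces:

  • {3,4}:  v_{3} + v_{4} = 0  ⇒ sig = (2;())
  • {5,7}:  v_{5} + v_{7} = 0  ⇒ sig = (2;())
  • {1,3}:  v_{1} + v_{3} = v_{7}  ⇒ sig = (2;(1))
  • {1,4}:  v_{1} + v_{4} = v_{6}  ⇒ sig = (2;(1))
  • {1,5}:  v_{1} + v_{5} = v_{4}  ⇒ sig = (2;(1))
  • {1,6}:  v_{1} + v_{6} = v_{2}  ⇒ sig = (2;(1))
  • {3,6}:  v_{3} + v_{6} = v_{1}  ⇒ sig = (2;(1))
  • {4,7}:  v_{4} + v_{7} = v_{1}  ⇒ sig = (2;(1))
  • {2,5}:  v_{2} + v_{5} = v_{4} + v_{6}  ⇒ sig = (2;(1,1))
  • {2,3}:  v_{2} + v_{3} = 2·v_{1}  ⇒ sig = (2;(2))
  • {2,4}:  v_{2} + v_{4} = 2·v_{6}  ⇒ sig = (2;(2))
  • {5,6}:  v_{5} + v_{6} = 2·v_{4}  ⇒ sig = (2;(2))
  • {6,7}:  v_{6} + v_{7} = 2·v_{1}  ⇒ sig = (2;(2))
  • {2,7}:  v_{2} + v_{7} = 3·v_{1}  ⇒ sig = (2;(3))

Hence PRS(X_Σ) =
{ (2;()) ×2,  (2;(1)) ×6,  (2;(1,1)),  (2;(2)) ×4,  (2;(3)) }


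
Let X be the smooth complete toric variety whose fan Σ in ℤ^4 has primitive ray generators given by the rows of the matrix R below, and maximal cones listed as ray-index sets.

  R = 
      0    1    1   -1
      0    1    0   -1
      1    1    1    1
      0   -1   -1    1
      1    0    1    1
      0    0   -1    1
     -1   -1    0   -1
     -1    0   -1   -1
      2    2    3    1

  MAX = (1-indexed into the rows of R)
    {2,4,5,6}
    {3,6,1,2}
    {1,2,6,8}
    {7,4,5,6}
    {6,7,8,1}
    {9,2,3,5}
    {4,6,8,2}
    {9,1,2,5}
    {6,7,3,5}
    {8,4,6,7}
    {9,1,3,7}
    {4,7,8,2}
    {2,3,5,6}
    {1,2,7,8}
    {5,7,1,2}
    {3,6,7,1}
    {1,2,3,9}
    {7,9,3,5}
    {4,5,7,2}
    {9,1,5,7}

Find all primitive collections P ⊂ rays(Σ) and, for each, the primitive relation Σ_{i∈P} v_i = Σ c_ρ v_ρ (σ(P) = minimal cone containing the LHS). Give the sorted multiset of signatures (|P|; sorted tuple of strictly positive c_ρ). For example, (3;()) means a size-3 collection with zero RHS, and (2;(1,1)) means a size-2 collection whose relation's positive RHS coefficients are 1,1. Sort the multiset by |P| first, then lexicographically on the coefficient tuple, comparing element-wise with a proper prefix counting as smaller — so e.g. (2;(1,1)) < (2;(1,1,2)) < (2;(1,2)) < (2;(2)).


Minimal non-faces — 12 found among 9 rays, 20 max cones:

  • {1,4}:  v_{1} + v_{4} = 0 — sig = (2;())
  • {5,8}:  v_{5} + v_{8} = 0 — sig = (2;())
  • {3,4}:  v_{3} + v_{4} = v_{5} + v_{6} — sig = (2;(1,1))
  • {3,8}:  v_{3} + v_{8} = v_{1} + v_{6} — sig = (2;(1,1))
  • {4,9}:  v_{4} + v_{9} = v_{3} + v_{5} — sig = (2;(1,1))
  • {8,9}:  v_{8} + v_{9} = v_{1} + v_{3} — sig = (2;(1,1))
  • {6,9}:  v_{6} + v_{9} = 2·v_{3} — sig = (2;(2))
  • {1,3,5}:  v_{1} + v_{3} + v_{5} = v_{9} — sig = (3;(1))
  • {1,5,6}:  v_{1} + v_{5} + v_{6} = v_{3} — sig = (3;(1))
  • {2,3,7}:  v_{2} + v_{3} + v_{7} = v_{1} — sig = (3;(1))
  • {2,6,7}:  v_{2} + v_{6} + v_{7} = v_{8} — sig = (3;(1))
  • {2,7,9}:  v_{2} + v_{7} + v_{9} = 2·v_{1} + v_{5} — sig = (3;(1,2))

so the primitive-relation signature multiset is
{ (2;()) ×2,  (2;(1,1)) ×4,  (2;(2)),  (3;(1)) ×4,  (3;(1,2)) }


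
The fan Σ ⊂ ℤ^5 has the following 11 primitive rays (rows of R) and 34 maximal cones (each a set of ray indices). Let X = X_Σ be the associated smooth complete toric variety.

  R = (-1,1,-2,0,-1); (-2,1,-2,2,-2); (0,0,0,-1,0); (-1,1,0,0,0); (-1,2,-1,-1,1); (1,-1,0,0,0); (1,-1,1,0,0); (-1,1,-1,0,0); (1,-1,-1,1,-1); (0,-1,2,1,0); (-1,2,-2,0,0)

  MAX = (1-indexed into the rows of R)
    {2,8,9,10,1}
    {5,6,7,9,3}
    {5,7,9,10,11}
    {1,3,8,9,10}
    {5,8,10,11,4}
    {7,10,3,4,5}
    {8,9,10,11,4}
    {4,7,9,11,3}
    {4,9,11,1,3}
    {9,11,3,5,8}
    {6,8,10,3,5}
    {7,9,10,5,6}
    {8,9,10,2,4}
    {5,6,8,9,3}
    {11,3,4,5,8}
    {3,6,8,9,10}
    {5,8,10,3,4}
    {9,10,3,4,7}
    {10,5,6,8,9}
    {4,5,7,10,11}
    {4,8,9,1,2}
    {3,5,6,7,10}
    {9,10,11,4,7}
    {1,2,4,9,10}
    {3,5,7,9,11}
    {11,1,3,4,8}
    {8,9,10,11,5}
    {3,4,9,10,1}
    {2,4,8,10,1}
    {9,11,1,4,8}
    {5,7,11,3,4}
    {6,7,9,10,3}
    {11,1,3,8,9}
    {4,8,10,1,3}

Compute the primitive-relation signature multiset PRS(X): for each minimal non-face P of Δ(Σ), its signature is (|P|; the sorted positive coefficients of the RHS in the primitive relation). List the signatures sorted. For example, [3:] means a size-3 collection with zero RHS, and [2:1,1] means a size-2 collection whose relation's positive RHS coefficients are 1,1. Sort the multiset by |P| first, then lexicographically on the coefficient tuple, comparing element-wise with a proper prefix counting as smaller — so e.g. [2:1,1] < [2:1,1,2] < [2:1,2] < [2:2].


Minimal non-faces — 17 found among 11 rays, 34 max cones:

  • {4,6}:  v_{4} + v_{6} = 0  so sig = [2:]
  • {7,8}:  v_{7} + v_{8} = 0  so sig = [2:]
  • {6,11}:  v_{6} + v_{11} = v_{5} + v_{9}  so sig = [2:1,1]
  • {1,5}:  v_{1} + v_{5} = v_{3} + v_{8} + v_{11}  so sig = [2:1,1,1]
  • {1,6}:  v_{1} + v_{6} = v_{3} + v_{8} + v_{9}  so sig = [2:1,1,1]
  • {1,7}:  v_{1} + v_{7} = v_{3} + v_{4} + v_{9}  so sig = [2:1,1,1]
  • {2,6}:  v_{2} + v_{6} = v_{1} + v_{8} + v_{9} + v_{10}  so sig = [2:1,1,1,1]
  • {2,7}:  v_{2} + v_{7} = v_{1} + v_{4} + v_{9} + v_{10}  so sig = [2:1,1,1,1]
  • {2,3}:  v_{2} + v_{3} = 2·v_{1} + v_{10}  so sig = [2:1,2]
  • {2,5}:  v_{2} + v_{5} = 2·v_{4} + 2·v_{8} + v_{9}  so sig = [2:1,2,2]
  • {2,11}:  v_{2} + v_{11} = 3·v_{4} + 2·v_{8} + 2·v_{9}  so sig = [2:2,2,3]
  • {3,10,11}:  v_{3} + v_{10} + v_{11} = v_{4}  so sig = [3:1]
  • {4,5,9}:  v_{4} + v_{5} + v_{9} = v_{11}  so sig = [3:1]
  • {1,10,11}:  v_{1} + v_{10} + v_{11} = 2·v_{4} + v_{8} + v_{9}  so sig = [3:1,1,2]
  • {3,5,9,10}:  v_{3} + v_{5} + v_{9} + v_{10} = 0  so sig = [4:]
  • {3,4,8,9}:  v_{3} + v_{4} + v_{8} + v_{9} = v_{1}  so sig = [4:1]
  • {1,4,8,9,10}:  v_{1} + v_{4} + v_{8} + v_{9} + v_{10} = v_{2}  so sig = [5:1]

so the primitive-relation signature multiset is
[[2:], [2:], [2:1,1], [2:1,1,1], [2:1,1,1], [2:1,1,1], [2:1,1,1,1], [2:1,1,1,1], [2:1,2], [2:1,2,2], [2:2,2,3], [3:1], [3:1], [3:1,1,2], [4:], [4:1], [5:1]]
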